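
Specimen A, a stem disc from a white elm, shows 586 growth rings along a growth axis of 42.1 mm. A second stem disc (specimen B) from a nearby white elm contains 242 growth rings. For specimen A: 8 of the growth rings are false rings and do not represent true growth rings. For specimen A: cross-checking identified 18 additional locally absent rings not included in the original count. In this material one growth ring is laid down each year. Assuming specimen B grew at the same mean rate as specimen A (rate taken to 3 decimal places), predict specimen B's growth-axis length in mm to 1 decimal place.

17.2 mm

Specimen A: true growth ring count = 586 − 8 + 18 = 596.
A: Mean rate = 42.1 mm / 596 years ≈ 0.071 mm per year.
B's length ≈ 0.071 × 242 = 17.2 mm.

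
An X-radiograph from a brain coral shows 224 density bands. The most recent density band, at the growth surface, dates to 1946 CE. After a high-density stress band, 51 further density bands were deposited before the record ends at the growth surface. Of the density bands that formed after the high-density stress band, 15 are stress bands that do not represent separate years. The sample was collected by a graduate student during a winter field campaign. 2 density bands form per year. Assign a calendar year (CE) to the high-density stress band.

51 density bands formed after the high-density stress band.
51 − 15 false = 36 true density bands after the high-density stress band.
With 2 density bands per year, 36 / 2 = 18 years.
The density band at the growth surface is 1946 CE, so the high-density stress band dates to 1946 − 18 = 1928 CE.

1928 CE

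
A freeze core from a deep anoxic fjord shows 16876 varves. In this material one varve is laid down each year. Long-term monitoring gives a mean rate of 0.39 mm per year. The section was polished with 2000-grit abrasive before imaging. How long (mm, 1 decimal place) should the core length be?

6581.6 mm

The record spans 16876 years at 0.39 mm per year.
Length ≈ 0.39 × 16876 = 6581.6 mm.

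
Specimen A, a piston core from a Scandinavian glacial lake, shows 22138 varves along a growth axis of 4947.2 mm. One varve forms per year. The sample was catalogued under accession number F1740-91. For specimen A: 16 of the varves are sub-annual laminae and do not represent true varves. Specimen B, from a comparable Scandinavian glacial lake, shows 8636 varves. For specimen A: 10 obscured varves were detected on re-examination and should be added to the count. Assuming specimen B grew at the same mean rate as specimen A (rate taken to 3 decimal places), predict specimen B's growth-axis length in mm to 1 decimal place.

Specimen A: after corrections the count is 22138 − 16 + 10 = 22132 varves.
A: Extension rate ≈ 4947.2 / 22132 = 0.224 mm/year.
Length of B = 0.224 × 8636 = 1934.5 mm.

1934.5 mm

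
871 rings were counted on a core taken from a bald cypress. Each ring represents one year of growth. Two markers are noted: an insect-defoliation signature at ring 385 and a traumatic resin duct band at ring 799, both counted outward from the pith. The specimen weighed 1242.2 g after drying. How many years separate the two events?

799 − 385 = 414 rings lie between the two events.
That is 414 years at one ring per year.

414 yr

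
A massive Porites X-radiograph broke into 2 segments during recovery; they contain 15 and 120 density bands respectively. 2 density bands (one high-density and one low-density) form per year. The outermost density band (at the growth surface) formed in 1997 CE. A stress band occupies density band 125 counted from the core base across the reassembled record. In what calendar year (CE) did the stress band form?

Total density bands = 15 + 120 = 135.
135 − 125 = 10 density bands lie beyond the stress band toward the growth surface.
Dividing by 2 density bands per year: 10 / 2 = 5 years.
The density band at the growth surface is 1997 CE, so the stress band dates to 1997 − 5 = 1992 CE.

1992 CE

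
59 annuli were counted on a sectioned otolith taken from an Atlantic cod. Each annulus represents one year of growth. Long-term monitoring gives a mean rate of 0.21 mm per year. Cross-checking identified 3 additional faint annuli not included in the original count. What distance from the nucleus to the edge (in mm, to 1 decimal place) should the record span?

13.0 mm

After corrections the count is 59 + 3 = 62 annuli.
62 years at 0.21 mm/year gives 0.21 × 62 = 13.0 mm.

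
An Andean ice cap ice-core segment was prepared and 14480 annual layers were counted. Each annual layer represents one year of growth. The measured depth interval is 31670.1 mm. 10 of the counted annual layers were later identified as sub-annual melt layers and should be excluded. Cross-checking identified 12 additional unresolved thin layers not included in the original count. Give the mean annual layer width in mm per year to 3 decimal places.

2.187 mm per year

Adjusted count: 14480 − 10 + 12 = 14482 annual layers.
Mean rate = 31670.1 mm / 14482 years ≈ 2.187 mm per year.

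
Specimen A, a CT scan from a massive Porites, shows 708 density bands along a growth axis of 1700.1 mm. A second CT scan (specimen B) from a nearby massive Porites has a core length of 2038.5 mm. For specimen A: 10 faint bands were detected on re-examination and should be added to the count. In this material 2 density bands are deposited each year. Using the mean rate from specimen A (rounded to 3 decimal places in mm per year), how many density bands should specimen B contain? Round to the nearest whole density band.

Specimen A: after corrections the count is 708 + 10 = 718 density bands.
Specimen A: 718 density bands at 2 per year is 718 / 2 = 359 years.
A: 1700.1 mm over 359 years gives 1700.1 / 359 ≈ 4.736 mm per year.
For B, 2038.5 / 4.736 = 430.43 years; at 2 density bands per year that is 430.43 × 2 ≈ 861 density bands.

861 density bands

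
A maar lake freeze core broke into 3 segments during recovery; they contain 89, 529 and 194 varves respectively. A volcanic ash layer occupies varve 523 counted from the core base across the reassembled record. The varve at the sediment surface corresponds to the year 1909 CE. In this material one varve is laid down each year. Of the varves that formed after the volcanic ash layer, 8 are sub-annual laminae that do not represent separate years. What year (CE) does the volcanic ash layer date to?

Total varves = 89 + 529 + 194 = 812.
Between varve 523 and the sediment surface there are 812 − 523 = 289 varves.
289 − 8 false = 281 true varves after the volcanic ash layer.
1909 − 281 = 1628 CE.

1628 CE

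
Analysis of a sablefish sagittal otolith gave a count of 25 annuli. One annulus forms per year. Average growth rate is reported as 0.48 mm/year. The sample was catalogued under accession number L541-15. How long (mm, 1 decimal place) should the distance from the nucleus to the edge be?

The record spans 25 years at 0.48 mm per year.
Predicted length = 0.48 mm/year × 25 years = 12.0 mm.

12.0 mm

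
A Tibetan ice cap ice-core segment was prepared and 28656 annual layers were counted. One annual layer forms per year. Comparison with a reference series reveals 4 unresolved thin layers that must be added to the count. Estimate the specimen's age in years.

28660 years

After corrections the count is 28656 + 4 = 28660 annual layers.
One annual layer per year makes the duration 28660 years.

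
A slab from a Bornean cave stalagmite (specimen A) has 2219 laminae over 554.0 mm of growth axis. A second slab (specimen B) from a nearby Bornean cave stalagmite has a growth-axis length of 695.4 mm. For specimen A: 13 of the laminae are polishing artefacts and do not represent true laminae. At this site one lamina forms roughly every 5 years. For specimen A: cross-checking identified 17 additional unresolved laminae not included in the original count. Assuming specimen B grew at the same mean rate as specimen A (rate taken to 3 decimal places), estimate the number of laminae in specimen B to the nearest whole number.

Specimen A: correcting the raw count gives 2219 − 13 + 17 = 2223 true laminae.
Specimen A: 2223 laminae at 5 years each span 2223 × 5 = 11115 years.
A: Mean rate = 554.0 mm / 11115 years ≈ 0.050 mm/yr.
Specimen B: 695.4 mm / 0.050 mm per year = 13908.00 years; at 5 years per lamina that is 13908.00 / 5 ≈ 2782 laminae.

2782 laminae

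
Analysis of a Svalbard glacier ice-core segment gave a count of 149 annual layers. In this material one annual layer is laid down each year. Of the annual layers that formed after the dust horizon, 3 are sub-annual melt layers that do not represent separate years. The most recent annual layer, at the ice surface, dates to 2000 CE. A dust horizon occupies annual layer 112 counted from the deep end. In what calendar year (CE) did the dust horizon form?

149 − 112 = 37 annual layers lie beyond the dust horizon toward the ice surface.
Excluding 3 false annual layers: 37 − 3 = 34.
The annual layer at the ice surface is 2000 CE, so the dust horizon dates to 2000 − 34 = 1966 CE.

1966 CE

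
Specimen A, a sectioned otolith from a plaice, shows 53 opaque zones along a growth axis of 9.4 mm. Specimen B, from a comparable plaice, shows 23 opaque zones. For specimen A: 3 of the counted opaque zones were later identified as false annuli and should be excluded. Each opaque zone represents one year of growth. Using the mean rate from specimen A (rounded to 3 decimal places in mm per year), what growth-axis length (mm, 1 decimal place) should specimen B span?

4.3 mm

Specimen A: after corrections the count is 53 − 3 = 50 opaque zones.
A: Extension rate ≈ 9.4 / 50 = 0.188 mm/year.
For B, 0.188 mm/year × 23 years = 4.3 mm.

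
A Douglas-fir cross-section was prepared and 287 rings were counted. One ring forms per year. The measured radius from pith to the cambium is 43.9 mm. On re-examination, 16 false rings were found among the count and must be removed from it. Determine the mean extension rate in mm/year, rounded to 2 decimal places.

True ring count = 287 − 16 = 271.
Extension rate ≈ 43.9 / 271 = 0.16 mm/year.

0.16 mm/year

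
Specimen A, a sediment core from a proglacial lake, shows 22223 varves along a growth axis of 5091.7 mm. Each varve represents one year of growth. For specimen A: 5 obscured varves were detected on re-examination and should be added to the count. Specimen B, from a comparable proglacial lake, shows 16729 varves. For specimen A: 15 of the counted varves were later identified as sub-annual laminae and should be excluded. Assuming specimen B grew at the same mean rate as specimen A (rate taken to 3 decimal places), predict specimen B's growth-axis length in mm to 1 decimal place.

3830.9 mm

Specimen A: after corrections the count is 22223 − 15 + 5 = 22213 varves.
A: Mean rate = 5091.7 mm / 22213 years ≈ 0.229 mm/year.
Length of B = 0.229 × 16729 = 3830.9 mm.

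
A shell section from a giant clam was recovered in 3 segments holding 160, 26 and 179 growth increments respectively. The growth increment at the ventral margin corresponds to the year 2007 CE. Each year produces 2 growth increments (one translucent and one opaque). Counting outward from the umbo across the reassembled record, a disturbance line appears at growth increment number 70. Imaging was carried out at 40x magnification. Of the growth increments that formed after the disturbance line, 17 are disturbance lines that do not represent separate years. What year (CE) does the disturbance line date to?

1868 CE

Total growth increments = 160 + 26 + 179 = 365.
365 − 70 = 295 growth increments lie beyond the disturbance line toward the ventral margin.
Removing the 17 false growth increments leaves 295 − 17 = 278 true growth increments beyond the disturbance line.
Dividing by 2 growth increments per year: 278 / 2 = 139 years.
2007 − 139 = 1868 CE.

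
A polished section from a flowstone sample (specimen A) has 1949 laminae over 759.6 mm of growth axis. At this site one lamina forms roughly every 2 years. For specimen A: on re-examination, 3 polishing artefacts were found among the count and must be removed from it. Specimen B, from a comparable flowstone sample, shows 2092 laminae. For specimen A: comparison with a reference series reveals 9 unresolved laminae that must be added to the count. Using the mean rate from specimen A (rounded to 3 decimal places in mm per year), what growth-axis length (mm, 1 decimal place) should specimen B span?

811.7 mm

Specimen A: adjusted count: 1949 − 3 + 9 = 1955 laminae.
Specimen A: 1955 laminae at 2 years each span 1955 × 2 = 3910 years.
A: Mean rate = 759.6 mm / 3910 years ≈ 0.194 mm/yr.
Specimen B: 2092 laminae at 2 years each span 2092 × 2 = 4184 years. For B, 0.194 mm/year × 4184 years = 811.7 mm.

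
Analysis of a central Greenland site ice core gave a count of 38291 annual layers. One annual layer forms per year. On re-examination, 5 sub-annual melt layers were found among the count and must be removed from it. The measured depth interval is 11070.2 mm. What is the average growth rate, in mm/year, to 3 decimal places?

After corrections the count is 38291 − 5 = 38286 annual layers.
11070.2 mm over 38286 years gives 11070.2 / 38286 ≈ 0.289 mm/year.

0.289 mm/year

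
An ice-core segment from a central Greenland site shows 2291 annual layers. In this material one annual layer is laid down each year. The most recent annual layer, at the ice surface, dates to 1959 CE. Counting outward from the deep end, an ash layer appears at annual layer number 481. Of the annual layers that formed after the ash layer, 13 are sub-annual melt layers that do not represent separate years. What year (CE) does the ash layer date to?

162 CE

The ash layer sits at annual layer 481 from the deep end, so 2291 − 481 = 1810 annual layers formed after it.
Removing the 13 false annual layers leaves 1810 − 13 = 1797 true annual layers beyond the ash layer.
1959 − 1797 = 162 CE.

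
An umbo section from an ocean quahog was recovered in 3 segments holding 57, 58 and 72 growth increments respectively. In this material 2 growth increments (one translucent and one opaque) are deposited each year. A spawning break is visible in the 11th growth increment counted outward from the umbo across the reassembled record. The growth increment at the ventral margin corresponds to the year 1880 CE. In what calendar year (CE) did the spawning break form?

1792 CE

Total growth increments = 57 + 58 + 72 = 187.
187 − 11 = 176 growth increments lie beyond the spawning break toward the ventral margin.
176 growth increments at 2 per year is 176 / 2 = 88 years.
The growth increment at the ventral margin is 1880 CE, so the spawning break dates to 1880 − 88 = 1792 CE.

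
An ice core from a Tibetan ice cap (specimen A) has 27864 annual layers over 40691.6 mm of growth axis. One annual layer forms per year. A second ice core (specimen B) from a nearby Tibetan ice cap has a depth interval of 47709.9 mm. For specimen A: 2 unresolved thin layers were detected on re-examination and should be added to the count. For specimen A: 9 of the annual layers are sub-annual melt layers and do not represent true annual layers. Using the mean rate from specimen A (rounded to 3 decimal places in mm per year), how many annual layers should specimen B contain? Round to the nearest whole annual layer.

Specimen A: true annual layer count = 27864 − 9 + 2 = 27857.
A: 40691.6 mm over 27857 years gives 40691.6 / 27857 ≈ 1.461 mm/year.
Specimen B: 47709.9 mm / 1.461 mm per year = 32655.65 years ≈ 32656 annual layers.

32656 annual layers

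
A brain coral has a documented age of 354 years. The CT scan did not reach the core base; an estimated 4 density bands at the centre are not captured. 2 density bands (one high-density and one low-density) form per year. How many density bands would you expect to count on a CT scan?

704 density bands

With 2 density bands per year, 354 years would produce 354 × 2 = 708 density bands.
Subtracting the 4 density bands not captured gives 708 − 4 = 704 density bands in the record.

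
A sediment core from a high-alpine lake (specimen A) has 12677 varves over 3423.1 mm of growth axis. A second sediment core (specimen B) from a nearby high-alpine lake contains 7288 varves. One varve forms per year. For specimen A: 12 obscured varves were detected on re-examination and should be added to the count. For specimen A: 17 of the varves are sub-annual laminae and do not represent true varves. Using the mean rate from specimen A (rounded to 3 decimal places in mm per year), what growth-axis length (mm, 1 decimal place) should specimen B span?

Specimen A: adjusted count: 12677 − 17 + 12 = 12672 varves.
A: 3423.1 mm over 12672 years gives 3423.1 / 12672 ≈ 0.270 mm/yr.
For B, 0.270 mm/year × 7288 years = 1967.8 mm.

1967.8 mm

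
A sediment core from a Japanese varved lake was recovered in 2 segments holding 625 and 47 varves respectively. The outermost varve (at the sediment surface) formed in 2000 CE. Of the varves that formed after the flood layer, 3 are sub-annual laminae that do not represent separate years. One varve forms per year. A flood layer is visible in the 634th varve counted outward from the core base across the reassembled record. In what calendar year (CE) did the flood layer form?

Total varves = 625 + 47 = 672.
672 − 634 = 38 varves lie beyond the flood layer toward the sediment surface.
Excluding 3 false varves: 38 − 3 = 35.
Counting back 35 years from 2000 CE places the flood layer in 2000 − 35 = 1965 CE.

1965 CE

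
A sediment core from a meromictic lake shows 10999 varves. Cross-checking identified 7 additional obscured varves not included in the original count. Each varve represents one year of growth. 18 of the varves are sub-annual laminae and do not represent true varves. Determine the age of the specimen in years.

10988 years

Adjusted count: 10999 − 18 + 7 = 10988 varves.
At one varve per year, that is 10988 years.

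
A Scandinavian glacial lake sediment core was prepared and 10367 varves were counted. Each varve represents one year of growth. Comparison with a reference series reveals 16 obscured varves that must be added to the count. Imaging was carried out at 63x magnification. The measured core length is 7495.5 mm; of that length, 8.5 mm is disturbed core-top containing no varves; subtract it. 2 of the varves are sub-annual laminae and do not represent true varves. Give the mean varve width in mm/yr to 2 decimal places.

0.72 mm/yr

After corrections the count is 10367 − 2 + 16 = 10381 varves.
Removing the 8.5 mm offcut leaves 7495.5 − 8.5 = 7487.0 mm.
7487.0 mm over 10381 years gives 7487.0 / 10381 ≈ 0.72 mm/yr.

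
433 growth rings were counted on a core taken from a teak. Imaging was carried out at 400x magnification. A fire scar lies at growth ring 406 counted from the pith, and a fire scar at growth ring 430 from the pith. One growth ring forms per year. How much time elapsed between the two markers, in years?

430 − 406 = 24 growth rings lie between the two events.
One growth ring per year makes the interval 24 years.

24 years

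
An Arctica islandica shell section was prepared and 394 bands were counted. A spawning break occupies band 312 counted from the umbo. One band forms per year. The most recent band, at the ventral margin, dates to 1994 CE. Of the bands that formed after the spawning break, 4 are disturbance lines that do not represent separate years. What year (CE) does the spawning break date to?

394 − 312 = 82 bands lie beyond the spawning break toward the ventral margin.
Removing the 4 false bands leaves 82 − 4 = 78 true bands beyond the spawning break.
Counting back 78 years from 1994 CE places the spawning break in 1994 − 78 = 1916 CE.

1916 CE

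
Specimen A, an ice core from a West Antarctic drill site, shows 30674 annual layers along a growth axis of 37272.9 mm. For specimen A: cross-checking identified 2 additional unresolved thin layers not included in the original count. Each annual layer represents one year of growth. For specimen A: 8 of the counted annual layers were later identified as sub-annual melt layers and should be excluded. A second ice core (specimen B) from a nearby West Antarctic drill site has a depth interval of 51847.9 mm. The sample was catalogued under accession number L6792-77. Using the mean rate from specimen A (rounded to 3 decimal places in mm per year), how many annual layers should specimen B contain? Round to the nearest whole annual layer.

42673 annual layers

Specimen A: true annual layer count = 30674 − 8 + 2 = 30668.
A: Mean rate = 37272.9 mm / 30668 years ≈ 1.215 mm per year.
B spans 51847.9 / 1.215 = 42673.17 years ≈ 42673 annual layers.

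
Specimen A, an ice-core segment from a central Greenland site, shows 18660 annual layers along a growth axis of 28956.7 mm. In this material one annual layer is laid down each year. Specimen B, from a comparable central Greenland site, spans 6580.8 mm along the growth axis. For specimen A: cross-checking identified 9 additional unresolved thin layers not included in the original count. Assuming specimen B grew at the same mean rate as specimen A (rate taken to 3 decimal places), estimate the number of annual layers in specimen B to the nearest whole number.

4243 annual layers

Specimen A: adjusted count: 18660 + 9 = 18669 annual layers.
A: Mean rate = 28956.7 mm / 18669 years ≈ 1.551 mm per year.
B spans 6580.8 / 1.551 = 4242.94 years ≈ 4243 annual layers.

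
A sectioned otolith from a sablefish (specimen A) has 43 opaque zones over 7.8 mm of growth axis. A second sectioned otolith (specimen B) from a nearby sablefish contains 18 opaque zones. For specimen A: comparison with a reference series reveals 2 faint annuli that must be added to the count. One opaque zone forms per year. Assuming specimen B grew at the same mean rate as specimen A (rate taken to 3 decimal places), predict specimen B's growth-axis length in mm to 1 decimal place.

Specimen A: true opaque zone count = 43 + 2 = 45.
A: 7.8 mm over 45 years gives 7.8 / 45 ≈ 0.173 mm per year.
For B, 0.173 mm/year × 18 years = 3.1 mm.

3.1 mm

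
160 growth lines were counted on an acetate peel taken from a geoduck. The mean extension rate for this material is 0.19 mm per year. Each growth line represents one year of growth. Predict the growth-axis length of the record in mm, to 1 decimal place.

30.4 mm

160 years of growth are recorded.
Predicted length = 0.19 mm/year × 160 years = 30.4 mm.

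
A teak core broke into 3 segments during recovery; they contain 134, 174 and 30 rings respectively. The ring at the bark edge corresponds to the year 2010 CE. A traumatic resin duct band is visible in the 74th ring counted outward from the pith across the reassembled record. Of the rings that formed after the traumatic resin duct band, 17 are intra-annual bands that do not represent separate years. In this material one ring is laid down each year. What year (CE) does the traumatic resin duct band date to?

Total rings = 134 + 174 + 30 = 338.
338 − 74 = 264 rings lie beyond the traumatic resin duct band toward the bark edge.
Removing the 17 false rings leaves 264 − 17 = 247 true rings beyond the traumatic resin duct band.
Counting back 247 years from 2010 CE places the traumatic resin duct band in 2010 − 247 = 1763 CE.

1763 CE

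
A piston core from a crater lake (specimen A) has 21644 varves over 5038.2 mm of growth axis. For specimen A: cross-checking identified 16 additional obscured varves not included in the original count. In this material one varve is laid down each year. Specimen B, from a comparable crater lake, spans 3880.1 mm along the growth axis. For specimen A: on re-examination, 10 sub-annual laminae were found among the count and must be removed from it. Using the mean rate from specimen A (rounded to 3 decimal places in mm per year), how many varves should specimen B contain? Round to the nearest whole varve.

Specimen A: correcting the raw count gives 21644 − 10 + 16 = 21650 true varves.
A: Extension rate ≈ 5038.2 / 21650 = 0.233 mm per year.
Specimen B: 3880.1 mm / 0.233 mm per year = 16652.79 years ≈ 16653 varves.

16653 varves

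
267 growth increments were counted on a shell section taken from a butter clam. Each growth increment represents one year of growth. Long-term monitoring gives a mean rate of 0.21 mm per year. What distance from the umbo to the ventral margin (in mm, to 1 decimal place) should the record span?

56.1 mm

The record spans 267 years at 0.21 mm per year.
Length ≈ 0.21 × 267 = 56.1 mm.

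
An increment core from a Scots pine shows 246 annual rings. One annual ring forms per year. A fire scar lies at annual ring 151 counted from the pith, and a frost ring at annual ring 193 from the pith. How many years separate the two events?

The two markers are separated by 193 − 151 = 42 annual rings.
That is 42 years at one annual ring per year.

42 yr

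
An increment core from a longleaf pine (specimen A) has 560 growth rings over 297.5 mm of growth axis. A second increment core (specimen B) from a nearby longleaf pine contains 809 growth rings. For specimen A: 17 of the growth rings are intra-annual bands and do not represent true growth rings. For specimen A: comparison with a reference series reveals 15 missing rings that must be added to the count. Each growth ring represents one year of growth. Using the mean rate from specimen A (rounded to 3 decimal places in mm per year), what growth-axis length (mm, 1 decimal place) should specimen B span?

431.2 mm

Specimen A: correcting the raw count gives 560 − 17 + 15 = 558 true growth rings.
A: 297.5 mm over 558 years gives 297.5 / 558 ≈ 0.533 mm per year.
Length of B = 0.533 × 809 = 431.2 mm.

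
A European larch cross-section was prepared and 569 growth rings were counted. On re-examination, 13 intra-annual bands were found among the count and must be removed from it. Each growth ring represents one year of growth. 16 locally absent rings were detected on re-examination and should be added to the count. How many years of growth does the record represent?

After corrections the count is 569 − 13 + 16 = 572 growth rings.
At one growth ring per year, that is 572 years.

572 yr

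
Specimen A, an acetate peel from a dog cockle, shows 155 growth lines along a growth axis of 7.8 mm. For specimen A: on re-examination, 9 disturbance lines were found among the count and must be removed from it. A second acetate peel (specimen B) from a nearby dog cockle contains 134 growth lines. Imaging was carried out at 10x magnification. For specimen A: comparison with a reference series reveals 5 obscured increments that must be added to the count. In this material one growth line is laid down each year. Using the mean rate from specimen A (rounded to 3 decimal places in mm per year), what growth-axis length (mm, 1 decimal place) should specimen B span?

7.0 mm

Specimen A: true growth line count = 155 − 9 + 5 = 151.
A: Mean rate = 7.8 mm / 151 years ≈ 0.052 mm/yr.
B's length ≈ 0.052 × 134 = 7.0 mm.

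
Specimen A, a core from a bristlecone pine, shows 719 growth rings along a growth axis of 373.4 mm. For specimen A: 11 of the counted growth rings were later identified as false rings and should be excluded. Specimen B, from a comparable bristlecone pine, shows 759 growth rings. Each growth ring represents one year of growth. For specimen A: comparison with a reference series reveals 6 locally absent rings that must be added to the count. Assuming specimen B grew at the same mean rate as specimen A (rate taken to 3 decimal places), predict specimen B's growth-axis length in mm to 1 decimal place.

397.0 mm

Specimen A: correcting the raw count gives 719 − 11 + 6 = 714 true growth rings.
A: Mean rate = 373.4 mm / 714 years ≈ 0.523 mm/yr.
For B, 0.523 mm/year × 759 years = 397.0 mm.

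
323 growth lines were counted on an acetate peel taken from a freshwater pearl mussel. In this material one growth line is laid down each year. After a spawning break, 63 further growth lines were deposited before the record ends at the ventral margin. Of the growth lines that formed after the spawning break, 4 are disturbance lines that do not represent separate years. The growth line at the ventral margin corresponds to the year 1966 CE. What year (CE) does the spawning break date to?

63 growth lines post-date the spawning break.
Excluding 4 false growth lines: 63 − 4 = 59.
The growth line at the ventral margin is 1966 CE, so the spawning break dates to 1966 − 59 = 1907 CE.

1907 CE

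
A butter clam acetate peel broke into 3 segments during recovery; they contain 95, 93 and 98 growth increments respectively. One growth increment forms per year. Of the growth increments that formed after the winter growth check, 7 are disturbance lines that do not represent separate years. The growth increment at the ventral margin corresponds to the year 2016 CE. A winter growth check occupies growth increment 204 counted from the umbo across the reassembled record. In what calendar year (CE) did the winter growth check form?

1941 CE

Total growth increments = 95 + 93 + 98 = 286.
Between growth increment 204 and the ventral margin there are 286 − 204 = 82 growth increments.
Excluding 7 false growth increments: 82 − 7 = 75.
2016 − 75 = 1941 CE.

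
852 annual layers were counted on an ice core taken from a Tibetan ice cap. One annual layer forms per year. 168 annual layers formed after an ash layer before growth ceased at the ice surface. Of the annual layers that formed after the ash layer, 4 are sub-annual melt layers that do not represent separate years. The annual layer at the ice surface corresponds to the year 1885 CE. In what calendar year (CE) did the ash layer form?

1721 CE

168 annual layers formed after the ash layer.
168 − 4 false = 164 true annual layers after the ash layer.
Counting back 164 years from 1885 CE places the ash layer in 1885 − 164 = 1721 CE.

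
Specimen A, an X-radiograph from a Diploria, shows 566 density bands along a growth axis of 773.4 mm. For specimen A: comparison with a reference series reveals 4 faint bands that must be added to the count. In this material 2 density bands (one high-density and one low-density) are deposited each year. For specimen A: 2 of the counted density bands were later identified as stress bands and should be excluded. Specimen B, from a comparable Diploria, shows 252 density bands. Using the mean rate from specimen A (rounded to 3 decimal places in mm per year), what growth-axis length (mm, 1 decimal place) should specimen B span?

343.1 mm

Specimen A: after corrections the count is 566 − 2 + 4 = 568 density bands.
Specimen A: 568 density bands at 2 per year is 568 / 2 = 284 years.
A: Extension rate ≈ 773.4 / 284 = 2.723 mm/year.
Specimen B: dividing by 2 density bands per year: 252 / 2 = 126 years. B's length ≈ 2.723 × 126 = 343.1 mm.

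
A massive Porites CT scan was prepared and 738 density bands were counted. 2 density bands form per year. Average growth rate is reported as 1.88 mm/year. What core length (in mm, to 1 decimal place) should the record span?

693.7 mm

Dividing by 2 density bands per year: 738 / 2 = 369 years.
369 years at 1.88 mm/year gives 1.88 × 369 = 693.7 mm.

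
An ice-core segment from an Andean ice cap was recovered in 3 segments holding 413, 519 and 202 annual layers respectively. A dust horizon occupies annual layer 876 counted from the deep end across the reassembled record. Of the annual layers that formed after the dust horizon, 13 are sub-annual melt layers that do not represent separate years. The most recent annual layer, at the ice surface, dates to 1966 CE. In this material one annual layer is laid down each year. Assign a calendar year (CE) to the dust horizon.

Total annual layers = 413 + 519 + 202 = 1134.
The dust horizon sits at annual layer 876 from the deep end, so 1134 − 876 = 258 annual layers formed after it.
Removing the 13 false annual layers leaves 258 − 13 = 245 true annual layers beyond the dust horizon.
1966 − 245 = 1721 CE.

1721 CE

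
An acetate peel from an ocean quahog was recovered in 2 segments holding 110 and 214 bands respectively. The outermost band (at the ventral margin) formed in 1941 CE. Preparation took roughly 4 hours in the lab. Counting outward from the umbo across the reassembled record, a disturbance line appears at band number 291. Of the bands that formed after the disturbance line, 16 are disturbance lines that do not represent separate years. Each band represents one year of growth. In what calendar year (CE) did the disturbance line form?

1924 CE

Total bands = 110 + 214 = 324.
Between band 291 and the ventral margin there are 324 − 291 = 33 bands.
Excluding 16 false bands: 33 − 16 = 17.
The band at the ventral margin is 1941 CE, so the disturbance line dates to 1941 − 17 = 1924 CE.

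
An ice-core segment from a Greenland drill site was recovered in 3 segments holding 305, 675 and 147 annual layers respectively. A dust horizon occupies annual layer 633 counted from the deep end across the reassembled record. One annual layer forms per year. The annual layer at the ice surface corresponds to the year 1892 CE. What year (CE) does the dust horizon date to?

Total annual layers = 305 + 675 + 147 = 1127.
The dust horizon sits at annual layer 633 from the deep end, so 1127 − 633 = 494 annual layers formed after it.
The annual layer at the ice surface is 1892 CE, so the dust horizon dates to 1892 − 494 = 1398 CE.

1398 CE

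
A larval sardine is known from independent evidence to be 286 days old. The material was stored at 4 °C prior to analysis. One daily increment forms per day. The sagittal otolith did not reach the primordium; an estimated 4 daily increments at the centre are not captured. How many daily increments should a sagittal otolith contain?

Expected daily increments over 286 days: 286.
Subtracting the 4 daily increments not captured gives 286 − 4 = 282 daily increments in the record.

282 daily increments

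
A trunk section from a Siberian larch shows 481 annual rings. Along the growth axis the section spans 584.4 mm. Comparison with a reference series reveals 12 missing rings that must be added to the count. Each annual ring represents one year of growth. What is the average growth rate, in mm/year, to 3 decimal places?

Correcting the raw count gives 481 + 12 = 493 true annual rings.
584.4 mm over 493 years gives 584.4 / 493 ≈ 1.185 mm/year.

1.185 mm/year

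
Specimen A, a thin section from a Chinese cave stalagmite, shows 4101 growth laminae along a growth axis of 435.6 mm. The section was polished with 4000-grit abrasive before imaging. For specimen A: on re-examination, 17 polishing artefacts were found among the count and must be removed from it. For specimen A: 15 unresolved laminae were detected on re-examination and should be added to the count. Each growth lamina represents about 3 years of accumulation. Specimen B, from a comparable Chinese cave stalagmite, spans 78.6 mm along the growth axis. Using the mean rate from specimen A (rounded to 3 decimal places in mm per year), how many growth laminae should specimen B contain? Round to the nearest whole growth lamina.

749 growth laminae

Specimen A: true growth lamina count = 4101 − 17 + 15 = 4099.
Specimen A: 4099 growth laminae at 3 years each span 4099 × 3 = 12297 years.
A: 435.6 mm over 12297 years gives 435.6 / 12297 ≈ 0.035 mm/yr.
Specimen B: 78.6 mm / 0.035 mm per year = 2245.71 years; at 3 years per growth lamina that is 2245.71 / 3 ≈ 749 growth laminae.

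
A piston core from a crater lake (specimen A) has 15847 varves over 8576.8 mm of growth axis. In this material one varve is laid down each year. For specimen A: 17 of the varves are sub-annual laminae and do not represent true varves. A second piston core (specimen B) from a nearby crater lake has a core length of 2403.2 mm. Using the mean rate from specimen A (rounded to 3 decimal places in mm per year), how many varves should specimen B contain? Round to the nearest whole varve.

4434 varves

Specimen A: after corrections the count is 15847 − 17 = 15830 varves.
A: Mean rate = 8576.8 mm / 15830 years ≈ 0.542 mm/year.
B spans 2403.2 / 0.542 = 4433.95 years ≈ 4434 varves.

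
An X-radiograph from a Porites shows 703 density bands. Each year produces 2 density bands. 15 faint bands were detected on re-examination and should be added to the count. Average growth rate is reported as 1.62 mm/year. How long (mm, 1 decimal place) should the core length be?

Correcting the raw count gives 703 + 15 = 718 true density bands.
Dividing by 2 density bands per year: 718 / 2 = 359 years.
Predicted length = 1.62 mm/year × 359 years = 581.6 mm.

581.6 mm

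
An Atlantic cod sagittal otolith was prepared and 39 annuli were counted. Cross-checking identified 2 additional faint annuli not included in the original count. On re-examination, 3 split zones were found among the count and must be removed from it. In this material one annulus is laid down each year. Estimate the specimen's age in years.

After corrections the count is 39 − 3 + 2 = 38 annuli.
With a one-to-one annulus periodicity this is 38 years.

38 years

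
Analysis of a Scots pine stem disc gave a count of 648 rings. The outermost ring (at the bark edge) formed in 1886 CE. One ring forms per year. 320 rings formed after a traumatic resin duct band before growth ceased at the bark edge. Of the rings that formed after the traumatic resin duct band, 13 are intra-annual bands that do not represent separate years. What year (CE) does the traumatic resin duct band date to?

1579 CE

320 rings formed after the traumatic resin duct band.
320 − 13 false = 307 true rings after the traumatic resin duct band.
The ring at the bark edge is 1886 CE, so the traumatic resin duct band dates to 1886 − 307 = 1579 CE.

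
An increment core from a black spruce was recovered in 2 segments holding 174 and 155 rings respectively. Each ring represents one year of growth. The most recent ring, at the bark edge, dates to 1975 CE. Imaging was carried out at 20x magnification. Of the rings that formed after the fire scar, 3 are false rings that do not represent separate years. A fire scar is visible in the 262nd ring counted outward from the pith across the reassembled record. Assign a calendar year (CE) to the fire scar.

1911 CE

Total rings = 174 + 155 = 329.
329 − 262 = 67 rings lie beyond the fire scar toward the bark edge.
67 − 3 false = 64 true rings after the fire scar.
The ring at the bark edge is 1975 CE, so the fire scar dates to 1975 − 64 = 1911 CE.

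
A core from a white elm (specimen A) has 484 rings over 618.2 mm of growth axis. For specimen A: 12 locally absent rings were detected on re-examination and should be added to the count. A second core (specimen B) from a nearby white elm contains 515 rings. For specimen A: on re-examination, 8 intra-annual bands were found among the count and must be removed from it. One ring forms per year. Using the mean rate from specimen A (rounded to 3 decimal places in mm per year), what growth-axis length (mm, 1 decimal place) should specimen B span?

652.5 mm

Specimen A: adjusted count: 484 − 8 + 12 = 488 rings.
A: 618.2 mm over 488 years gives 618.2 / 488 ≈ 1.267 mm/year.
Length of B = 1.267 × 515 = 652.5 mm.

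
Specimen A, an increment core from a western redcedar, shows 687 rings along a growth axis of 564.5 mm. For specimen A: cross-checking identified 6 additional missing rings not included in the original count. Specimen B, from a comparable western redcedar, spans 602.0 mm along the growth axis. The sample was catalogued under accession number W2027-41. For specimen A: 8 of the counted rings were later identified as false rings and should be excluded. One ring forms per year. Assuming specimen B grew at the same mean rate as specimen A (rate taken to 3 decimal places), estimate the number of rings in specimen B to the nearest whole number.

Specimen A: true ring count = 687 − 8 + 6 = 685.
A: Extension rate ≈ 564.5 / 685 = 0.824 mm/yr.
For B, 602.0 / 0.824 = 730.58 years ≈ 731 rings.

731 rings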